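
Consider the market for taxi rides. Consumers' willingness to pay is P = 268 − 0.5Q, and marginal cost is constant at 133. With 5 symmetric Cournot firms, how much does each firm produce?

q_i = 45

In a 5-firm Cournot equilibrium, symmetry and the first-order condition give q = (268 − 133)/(3) = 45. So Q = 225 and P = 155.5.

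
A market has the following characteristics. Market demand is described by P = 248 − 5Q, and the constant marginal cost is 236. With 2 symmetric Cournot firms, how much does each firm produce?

q_i = 0.8

In a 2-firm Cournot equilibrium, symmetry and the first-order condition give q = (248 − 236)/(15) = 0.8. So Q = 1.6 and P = 240.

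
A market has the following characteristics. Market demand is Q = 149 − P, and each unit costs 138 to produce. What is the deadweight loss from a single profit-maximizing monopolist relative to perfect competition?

DWL = 15.125

Inverting demand: P = 149 − Q.
Perfect competition: P = MC = 138, so 149 − Q = 138 and Q = 11.
The monopolist equates marginal revenue to marginal cost: 149 − 2Q = 138, so Q = 5.5. From demand, P = 143.5.
DWL is the triangle between Q = 5.5 and Q = 11: ½·(11 − 5.5)·(143.5 − 138) = 15.125.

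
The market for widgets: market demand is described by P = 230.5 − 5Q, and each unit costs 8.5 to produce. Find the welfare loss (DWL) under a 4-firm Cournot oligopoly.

DWL = 197.136

Competitive firms price at marginal cost: P = 8.5, giving Q = 44.4.
With 4 symmetric Cournot firms, each firm's FOC gives 230.5 − 25q = 8.5, so q = 8.88, Q = 4·8.88 = 35.52, and P = 52.9.
DWL is the triangle between Q = 35.52 and Q = 44.4: ½·(44.4 − 35.52)·(52.9 − 8.5) = 197.136.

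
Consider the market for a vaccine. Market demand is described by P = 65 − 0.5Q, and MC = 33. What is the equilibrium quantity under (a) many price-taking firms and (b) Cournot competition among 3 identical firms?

Competitive firms price at marginal cost: P = 33, giving Q = 64.
With 3 symmetric Cournot firms, each firm's FOC gives 65 − 2q = 33, so q = 16, Q = 3·16 = 48, and P = 41.

Competition: Q = 64; Cournot: Q = 48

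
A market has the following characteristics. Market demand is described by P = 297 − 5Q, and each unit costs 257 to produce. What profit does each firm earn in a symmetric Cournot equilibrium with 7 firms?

In a 7-firm Cournot equilibrium, symmetry and the first-order condition give q = (297 − 257)/(40) = 1. So Q = 7 and P = 262.
Each firm's profit = (262 − 257)·1 = 5.

π_i = 5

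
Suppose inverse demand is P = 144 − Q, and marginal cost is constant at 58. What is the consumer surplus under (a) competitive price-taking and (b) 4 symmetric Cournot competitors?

Perfect competition: P = MC = 58, so 144 − Q = 58 and Q = 86.
CS = ½·(144 − 58)·86 = 3698.
Cournot with 4 identical firms: the symmetric best-response condition is 144 − 5q = 58. Each firm produces q = 17.2, total output Q = 68.8, price P = 75.2.
CS = ½·(144 − 75.2)·68.8 = 2366.72.

Competition: CS = 3698; Cournot: CS = 2366.72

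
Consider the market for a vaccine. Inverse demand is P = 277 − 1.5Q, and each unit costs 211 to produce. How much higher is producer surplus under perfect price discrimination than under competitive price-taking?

Perfect competition: P = MC = 211, so 277 − 1.5Q = 211 and Q = 44.
PS = (211 − 211)·44 = 0.
Under first-degree price discrimination the firm charges each unit its demand price and produces up to where P = MC, i.e. Q = 44. Consumer surplus is zero; producer surplus equals total surplus.
PS = ½·(277 − 211)·44 = 1452.
Change in producer surplus: 1452 − 0 = 1452.

Producer surplus rises by 1452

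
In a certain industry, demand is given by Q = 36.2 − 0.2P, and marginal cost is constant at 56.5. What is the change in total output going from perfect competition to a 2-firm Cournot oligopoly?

Inverting demand: P = 181 − 5Q.
Competitive firms price at marginal cost: P = 56.5, giving Q = 24.9.
With 2 symmetric Cournot firms, each firm's FOC gives 181 − 15q = 56.5, so q = 8.3, Q = 2·8.3 = 16.6, and P = 98.
Change in total output: 16.6 − 24.9 = −8.3.

Q falls by 8.3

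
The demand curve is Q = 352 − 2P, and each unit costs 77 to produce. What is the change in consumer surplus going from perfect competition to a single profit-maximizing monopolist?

Consumer surplus falls by 7350.75

Inverting demand: P = 176 − 0.5Q.
Under competition P = MC = 77, so Q = (176 − 77)/0.5 = 198.
CS = ½·(176 − 77)·198 = 9801.
Monopoly sets MR = MC: 176 − Q = 77 ⇒ Q = 99, P = 176 − 0.5·99 = 126.5.
CS = ½·(176 − 126.5)·99 = 2450.25.
Change in consumer surplus: 2450.25 − 9801 = −7350.75.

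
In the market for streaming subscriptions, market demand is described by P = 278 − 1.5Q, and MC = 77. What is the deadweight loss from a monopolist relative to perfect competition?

DWL = 3366.75

Under competition P = MC = 77, so Q = (278 − 77)/1.5 = 134.
A monopolist chooses Q where MR = MC. MR = 278 − 3Q; setting this equal to 77 gives Q = 67 and P = 177.5.
DWL is the triangle between Q = 67 and Q = 134: ½·(134 − 67)·(177.5 − 77) = 3366.75.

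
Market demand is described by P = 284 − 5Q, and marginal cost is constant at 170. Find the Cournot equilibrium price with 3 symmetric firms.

In a 3-firm Cournot equilibrium, symmetry and the first-order condition give q = (284 − 170)/(20) = 5.7. So Q = 17.1 and P = 198.5.

P = 198.5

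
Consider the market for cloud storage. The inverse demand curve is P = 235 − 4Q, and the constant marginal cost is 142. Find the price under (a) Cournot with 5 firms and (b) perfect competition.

In a 5-firm Cournot equilibrium, symmetry and the first-order condition give q = (235 − 142)/(24) = 3.875. So Q = 19.375 and P = 157.5.
Perfect competition: P = MC = 142, so 235 − 4Q = 142 and Q = 23.25.

Cournot: P = 157.5; Competition: P = 142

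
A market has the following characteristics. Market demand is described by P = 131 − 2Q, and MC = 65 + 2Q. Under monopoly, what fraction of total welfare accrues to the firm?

PS/TS = 0.75

The monopolist equates marginal revenue to marginal cost: 131 − 4Q = 65 + 2Q, so Q = 11. From demand, P = 109.
CS = ½·(131 − 109)·11 = 121.
PS = P·Q − VC(Q) = 109·11 − (65·11 + ½·2·11²) = 363.
Share captured = PS/TS = 363/484 = 0.75.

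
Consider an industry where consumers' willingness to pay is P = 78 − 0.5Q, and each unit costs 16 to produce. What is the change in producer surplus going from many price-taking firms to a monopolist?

PS rises by 1922

Competitive firms price at marginal cost: P = 16, giving Q = 124.
PS = (16 − 16)·124 = 0.
The monopolist equates marginal revenue to marginal cost: 78 − Q = 16, so Q = 62. From demand, P = 47.
PS = (47 − 16)·62 = 1922.
Change in producer surplus: 1922 − 0 = 1922.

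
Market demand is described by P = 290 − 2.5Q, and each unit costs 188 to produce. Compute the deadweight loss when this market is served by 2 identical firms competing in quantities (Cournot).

Perfect competition: P = MC = 188, so 290 − 2.5Q = 188 and Q = 40.8.
Cournot with 2 identical firms: the symmetric best-response condition is 290 − 7.5q = 188. Each firm produces q = 13.6, total output Q = 27.2, price P = 222.
DWL is the triangle between Q = 27.2 and Q = 40.8: ½·(40.8 − 27.2)·(222 − 188) = 231.2.

DWL = 231.2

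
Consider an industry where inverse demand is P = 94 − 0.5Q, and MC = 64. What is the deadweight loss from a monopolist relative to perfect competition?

Under competition P = MC = 64, so Q = (94 − 64)/0.5 = 60.
A monopolist chooses Q where MR = MC. MR = 94 − Q; setting this equal to 64 gives Q = 30 and P = 79.
DWL is the triangle between Q = 30 and Q = 60: ½·(60 − 30)·(79 − 64) = 225.

DWL = 225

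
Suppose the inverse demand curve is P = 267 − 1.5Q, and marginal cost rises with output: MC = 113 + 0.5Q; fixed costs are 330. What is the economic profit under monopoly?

Profit = 3058

Monopoly sets MR = MC: 267 − 3Q = 113 + 0.5Q ⇒ Q = 44, P = 267 − 1.5·44 = 201.
Profit = 201·44 − (113·44 + ½·0.5·44²) − 330 = 3058.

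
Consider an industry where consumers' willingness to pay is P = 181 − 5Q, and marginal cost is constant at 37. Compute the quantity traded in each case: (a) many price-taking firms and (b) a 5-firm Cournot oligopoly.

Competition: Q = 28.8; Cournot: Q = 24

Perfect competition: P = MC = 37, so 181 − 5Q = 37 and Q = 28.8.
In a 5-firm Cournot equilibrium, symmetry and the first-order condition give q = (181 − 37)/(30) = 4.8. So Q = 24 and P = 61.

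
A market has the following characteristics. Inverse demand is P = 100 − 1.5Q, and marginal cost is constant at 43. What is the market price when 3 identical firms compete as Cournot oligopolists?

P = 57.25

In a 3-firm Cournot equilibrium, symmetry and the first-order condition give q = (100 − 43)/(6) = 9.5. So Q = 28.5 and P = 57.25.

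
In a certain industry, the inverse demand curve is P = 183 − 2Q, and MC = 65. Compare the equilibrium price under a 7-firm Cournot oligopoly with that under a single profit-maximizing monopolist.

Cournot: P = 79.75; Monopoly: P = 124

With 7 symmetric Cournot firms, each firm's FOC gives 183 − 16q = 65, so q = 7.375, Q = 7·7.375 = 51.625, and P = 79.75.
A monopolist chooses Q where MR = MC. MR = 183 − 4Q; setting this equal to 65 gives Q = 29.5 and P = 124.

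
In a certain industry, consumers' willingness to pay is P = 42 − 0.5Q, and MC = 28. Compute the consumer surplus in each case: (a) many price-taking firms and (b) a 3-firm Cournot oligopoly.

Competition: CS = 196; Cournot: CS = 110.25

Competitive firms price at marginal cost: P = 28, giving Q = 28.
CS = ½·(42 − 28)·28 = 196.
Cournot with 3 identical firms: the symmetric best-response condition is 42 − 2q = 28. Each firm produces q = 7, total output Q = 21, price P = 31.5.
CS = ½·(42 − 31.5)·21 = 110.25.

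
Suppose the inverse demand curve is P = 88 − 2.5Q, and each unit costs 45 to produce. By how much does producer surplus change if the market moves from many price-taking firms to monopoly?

Under competition P = MC = 45, so Q = (88 − 45)/2.5 = 17.2.
PS = (45 − 45)·17.2 = 0.
A monopolist chooses Q where MR = MC. MR = 88 − 5Q; setting this equal to 45 gives Q = 8.6 and P = 66.5.
PS = (66.5 − 45)·8.6 = 184.9.
Change in producer surplus: 184.9 − 0 = 184.9.

Producer surplus rises by 184.9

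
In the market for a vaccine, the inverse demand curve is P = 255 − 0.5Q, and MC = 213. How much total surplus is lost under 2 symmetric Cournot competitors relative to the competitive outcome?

Competitive firms price at marginal cost: P = 213, giving Q = 84.
With 2 symmetric Cournot firms, each firm's FOC gives 255 − 1.5q = 213, so q = 28, Q = 2·28 = 56, and P = 227.
DWL is the triangle between Q = 56 and Q = 84: ½·(84 − 56)·(227 − 213) = 196.

DWL = 196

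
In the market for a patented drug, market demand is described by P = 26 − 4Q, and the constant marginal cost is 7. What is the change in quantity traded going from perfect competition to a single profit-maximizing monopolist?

Quantity traded falls by 2.375

Under competition P = MC = 7, so Q = (26 − 7)/4 = 4.75.
Monopoly sets MR = MC: 26 − 8Q = 7 ⇒ Q = 2.375, P = 26 − 4·2.375 = 16.5.
Change in quantity traded: 2.375 − 4.75 = −2.375.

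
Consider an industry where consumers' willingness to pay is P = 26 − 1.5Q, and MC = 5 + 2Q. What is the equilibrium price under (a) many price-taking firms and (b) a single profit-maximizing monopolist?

Under competition P = MC: 26 − 1.5Q = 5 + 2Q ⇒ Q = 6, P = 17.
Monopoly sets MR = MC: 26 − 3Q = 5 + 2Q ⇒ Q = 4.2, P = 26 − 1.5·4.2 = 19.7.

Competition: P = 17; Monopoly: P = 19.7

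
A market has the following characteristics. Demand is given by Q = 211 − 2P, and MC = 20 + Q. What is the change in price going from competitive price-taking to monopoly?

Inverting demand: P = 105.5 − 0.5Q.
Competitive equilibrium sets price equal to marginal cost: 105.5 − 0.5Q = 20 + Q, so Q = 57 and P = 77.
A monopolist chooses Q where MR = MC. MR = 105.5 − Q; setting this equal to 20 + Q gives Q = 42.75 and P = 84.125.
Change in price: 84.125 − 77 = 7.125.

P rises by 7.125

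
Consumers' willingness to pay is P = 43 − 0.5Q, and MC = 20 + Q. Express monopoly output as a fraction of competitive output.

Monopoly sets MR = MC: 43 − Q = 20 + Q ⇒ Q = 11.5, P = 43 − 0.5·11.5 = 37.25.
Under competition P = MC: 43 − 0.5Q = 20 + Q ⇒ Q = 46/3, P = 106/3.
Ratio Q_m/Q_c = 11.5/(46/3) = 0.75.

Q_m/Q_c = 0.75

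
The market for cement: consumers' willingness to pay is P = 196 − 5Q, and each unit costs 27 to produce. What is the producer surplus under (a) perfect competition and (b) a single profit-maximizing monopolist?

Competition: PS = 0; Monopoly: PS = 1428.05

Perfect competition: P = MC = 27, so 196 − 5Q = 27 and Q = 33.8.
PS = (27 − 27)·33.8 = 0.
The monopolist equates marginal revenue to marginal cost: 196 − 10Q = 27, so Q = 16.9. From demand, P = 111.5.
PS = (111.5 − 27)·16.9 = 1428.05.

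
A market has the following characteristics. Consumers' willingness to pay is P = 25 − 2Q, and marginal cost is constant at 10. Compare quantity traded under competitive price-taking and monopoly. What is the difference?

Q falls by 3.75

Perfect competition: P = MC = 10, so 25 − 2Q = 10 and Q = 7.5.
The monopolist equates marginal revenue to marginal cost: 25 − 4Q = 10, so Q = 3.75. From demand, P = 17.5.
Change in quantity traded: 3.75 − 7.5 = −3.75.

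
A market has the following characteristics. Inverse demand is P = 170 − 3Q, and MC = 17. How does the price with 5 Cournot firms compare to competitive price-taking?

Cournot: P = 42.5; Competition: P = 17

With 5 symmetric Cournot firms, each firm's FOC gives 170 − 18q = 17, so q = 8.5, Q = 5·8.5 = 42.5, and P = 42.5.
Under competition P = MC = 17, so Q = (170 − 17)/3 = 51.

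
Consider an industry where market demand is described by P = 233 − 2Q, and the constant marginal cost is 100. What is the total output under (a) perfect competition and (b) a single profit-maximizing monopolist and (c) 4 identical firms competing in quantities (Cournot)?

Competition: Q = 66.5; Monopoly: Q = 33.25; Cournot: Q = 53.2

Perfect competition: P = MC = 100, so 233 − 2Q = 100 and Q = 66.5.
Monopoly sets MR = MC: 233 − 4Q = 100 ⇒ Q = 33.25, P = 233 − 2·33.25 = 166.5.
In a 4-firm Cournot equilibrium, symmetry and the first-order condition give q = (233 − 100)/(10) = 13.3. So Q = 53.2 and P = 126.6.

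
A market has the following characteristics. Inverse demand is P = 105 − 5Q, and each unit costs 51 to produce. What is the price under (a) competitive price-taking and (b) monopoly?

Competition: P = 51; Monopoly: P = 78

Perfect competition: P = MC = 51, so 105 − 5Q = 51 and Q = 10.8.
A monopolist chooses Q where MR = MC. MR = 105 − 10Q; setting this equal to 51 gives Q = 5.4 and P = 78.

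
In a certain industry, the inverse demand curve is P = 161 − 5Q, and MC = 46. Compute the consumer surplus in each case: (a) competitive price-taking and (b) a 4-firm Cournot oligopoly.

Competition: CS = 1322.5; Cournot: CS = 846.4

Perfect competition: P = MC = 46, so 161 − 5Q = 46 and Q = 23.
CS = ½·(161 − 46)·23 = 1322.5.
In a 4-firm Cournot equilibrium, symmetry and the first-order condition give q = (161 − 46)/(25) = 4.6. So Q = 18.4 and P = 69.
CS = ½·(161 − 69)·18.4 = 846.4.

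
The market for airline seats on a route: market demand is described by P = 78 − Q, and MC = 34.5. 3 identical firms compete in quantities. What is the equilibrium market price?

Cournot with 3 identical firms: the symmetric best-response condition is 78 − 4q = 34.5. Each firm produces q = 10.875, total output Q = 32.625, price P = 45.375.

P = 45.375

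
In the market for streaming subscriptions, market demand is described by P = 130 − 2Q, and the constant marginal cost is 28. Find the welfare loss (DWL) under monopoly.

Perfect competition: P = MC = 28, so 130 − 2Q = 28 and Q = 51.
A monopolist chooses Q where MR = MC. MR = 130 − 4Q; setting this equal to 28 gives Q = 25.5 and P = 79.
DWL is the triangle between Q = 25.5 and Q = 51: ½·(51 − 25.5)·(79 − 28) = 650.25.

DWL = 650.25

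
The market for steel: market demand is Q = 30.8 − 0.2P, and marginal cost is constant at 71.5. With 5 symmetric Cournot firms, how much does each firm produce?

q_i = 2.75

Inverting demand: P = 154 − 5Q.
With 5 symmetric Cournot firms, each firm's FOC gives 154 − 30q = 71.5, so q = 2.75, Q = 5·2.75 = 13.75, and P = 85.25.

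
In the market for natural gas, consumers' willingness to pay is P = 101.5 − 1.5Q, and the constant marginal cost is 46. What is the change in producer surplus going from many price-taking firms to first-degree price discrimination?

Producer surplus rises by 1026.75

Under competition P = MC = 46, so Q = (101.5 − 46)/1.5 = 37.
PS = (46 − 46)·37 = 0.
With perfect price discrimination, output is the efficient level Q = 37 (where demand meets MC), but every buyer pays their willingness to pay: CS = 0 and PS = total surplus.
PS = ½·(101.5 − 46)·37 = 1026.75.
Change in producer surplus: 1026.75 − 0 = 1026.75.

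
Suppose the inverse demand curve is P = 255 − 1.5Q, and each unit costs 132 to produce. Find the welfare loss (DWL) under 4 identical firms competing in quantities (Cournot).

Perfect competition: P = MC = 132, so 255 − 1.5Q = 132 and Q = 82.
With 4 symmetric Cournot firms, each firm's FOC gives 255 − 7.5q = 132, so q = 16.4, Q = 4·16.4 = 65.6, and P = 156.6.
DWL is the triangle between Q = 65.6 and Q = 82: ½·(82 − 65.6)·(156.6 − 132) = 201.72.

DWL = 201.72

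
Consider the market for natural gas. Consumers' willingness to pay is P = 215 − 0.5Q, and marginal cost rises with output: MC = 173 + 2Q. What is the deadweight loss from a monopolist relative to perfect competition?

DWL = 9.8

Under competition P = MC: 215 − 0.5Q = 173 + 2Q ⇒ Q = 16.8, P = 206.6.
The monopolist equates marginal revenue to marginal cost: 215 − Q = 173 + 2Q, so Q = 14. From demand, P = 208.
CS = ½·(215 − 206.6)·16.8 = 70.56; PS = (206.6·16.8 − 173·16.8 − ½·2·16.8²) = 282.24; TS = 352.8.
CS = ½·(215 − 208)·14 = 49; PS = (208·14 − 173·14 − ½·2·14²) = 294; TS = 343.
DWL = 352.8 − 343 = 9.8.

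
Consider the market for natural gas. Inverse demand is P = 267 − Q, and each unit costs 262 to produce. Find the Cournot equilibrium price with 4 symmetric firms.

P = 263

In a 4-firm Cournot equilibrium, symmetry and the first-order condition give q = (267 − 262)/(5) = 1. So Q = 4 and P = 263.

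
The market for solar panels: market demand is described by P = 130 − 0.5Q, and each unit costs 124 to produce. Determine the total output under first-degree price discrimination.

A perfectly discriminating monopolist sells every unit with P(Q) ≥ MC(Q), so output equals the competitive quantity Q = 12. Each buyer pays their reservation price, so CS = 0 and the firm captures all surplus.

Q = 12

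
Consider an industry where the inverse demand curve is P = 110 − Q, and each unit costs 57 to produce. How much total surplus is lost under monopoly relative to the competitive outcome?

DWL = 351.125

Competitive firms price at marginal cost: P = 57, giving Q = 53.
Monopoly sets MR = MC: 110 − 2Q = 57 ⇒ Q = 26.5, P = 110 − 26.5 = 83.5.
DWL is the triangle between Q = 26.5 and Q = 53: ½·(53 − 26.5)·(83.5 − 57) = 351.125.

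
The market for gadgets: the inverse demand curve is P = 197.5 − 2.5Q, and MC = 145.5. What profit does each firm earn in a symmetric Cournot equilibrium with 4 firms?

Cournot with 4 identical firms: the symmetric best-response condition is 197.5 − 12.5q = 145.5. Each firm produces q = 4.16, total output Q = 16.64, price P = 155.9.
Each firm's profit = (155.9 − 145.5)·4.16 = 43.264.

π_i = 43.264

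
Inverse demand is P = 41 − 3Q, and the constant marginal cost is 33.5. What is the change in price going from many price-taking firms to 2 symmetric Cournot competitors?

Competitive firms price at marginal cost: P = 33.5, giving Q = 2.5.
With 2 symmetric Cournot firms, each firm's FOC gives 41 − 9q = 33.5, so q = 5/6, Q = 2·5/6 = 5/3, and P = 36.
Change in price: 36 − 33.5 = 2.5.

P rises by 2.5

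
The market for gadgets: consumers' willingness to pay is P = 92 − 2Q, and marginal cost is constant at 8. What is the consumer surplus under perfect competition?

Competitive firms price at marginal cost: P = 8, giving Q = 42.
CS = ½·(92 − 8)·42 = 1764.

CS = 1764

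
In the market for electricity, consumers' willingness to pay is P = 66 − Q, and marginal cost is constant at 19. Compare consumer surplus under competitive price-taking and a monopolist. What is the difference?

Perfect competition: P = MC = 19, so 66 − Q = 19 and Q = 47.
CS = ½·(66 − 19)·47 = 1104.5.
A monopolist chooses Q where MR = MC. MR = 66 − 2Q; setting this equal to 19 gives Q = 23.5 and P = 42.5.
CS = ½·(66 − 42.5)·23.5 = 276.125.
Change in consumer surplus: 276.125 − 1104.5 = −828.375.

CS falls by 828.375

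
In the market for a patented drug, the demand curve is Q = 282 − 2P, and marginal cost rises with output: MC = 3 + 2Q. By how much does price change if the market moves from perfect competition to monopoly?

P rises by 4.6

Inverting demand: P = 141 − 0.5Q.
Competitive equilibrium sets price equal to marginal cost: 141 − 0.5Q = 3 + 2Q, so Q = 55.2 and P = 113.4.
The monopolist equates marginal revenue to marginal cost: 141 − Q = 3 + 2Q, so Q = 46. From demand, P = 118.
Change in price: 118 − 113.4 = 4.6.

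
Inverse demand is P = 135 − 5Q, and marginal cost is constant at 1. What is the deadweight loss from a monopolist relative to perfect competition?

Under competition P = MC = 1, so Q = (135 − 1)/5 = 26.8.
A monopolist chooses Q where MR = MC. MR = 135 − 10Q; setting this equal to 1 gives Q = 13.4 and P = 68.
DWL is the triangle between Q = 13.4 and Q = 26.8: ½·(26.8 − 13.4)·(68 − 1) = 448.9.

DWL = 448.9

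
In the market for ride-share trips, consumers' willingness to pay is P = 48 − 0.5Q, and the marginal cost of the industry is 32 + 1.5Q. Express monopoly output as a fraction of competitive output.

Q_m/Q_c = 0.8

A monopolist chooses Q where MR = MC. MR = 48 − Q; setting this equal to 32 + 1.5Q gives Q = 6.4 and P = 44.8.
Competitive equilibrium sets price equal to marginal cost: 48 − 0.5Q = 32 + 1.5Q, so Q = 8 and P = 44.
Ratio Q_m/Q_c = 6.4/8 = 0.8.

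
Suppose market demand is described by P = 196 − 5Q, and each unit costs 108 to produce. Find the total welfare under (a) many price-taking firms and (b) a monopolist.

Competition: TS = 774.4; Monopoly: TS = 580.8

Perfect competition: P = MC = 108, so 196 − 5Q = 108 and Q = 17.6.
CS = ½·(196 − 108)·17.6 = 774.4; PS = (108 − 108)·17.6 = 0; TS = 774.4.
Monopoly sets MR = MC: 196 − 10Q = 108 ⇒ Q = 8.8, P = 196 − 5·8.8 = 152.
CS = ½·(196 − 152)·8.8 = 193.6; PS = (152 − 108)·8.8 = 387.2; TS = 580.8.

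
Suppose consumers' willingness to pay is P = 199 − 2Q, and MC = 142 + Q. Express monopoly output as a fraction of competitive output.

The monopolist equates marginal revenue to marginal cost: 199 − 4Q = 142 + Q, so Q = 11.4. From demand, P = 176.2.
Competitive equilibrium sets price equal to marginal cost: 199 − 2Q = 142 + Q, so Q = 19 and P = 161.
Ratio Q_m/Q_c = 11.4/19 = 0.6.

Q_m/Q_c = 0.6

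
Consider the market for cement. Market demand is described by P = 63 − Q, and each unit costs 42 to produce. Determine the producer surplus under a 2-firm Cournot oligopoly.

PS = 98

In a 2-firm Cournot equilibrium, symmetry and the first-order condition give q = (63 − 42)/(3) = 7. So Q = 14 and P = 49.
PS = (49 − 42)·14 = 98.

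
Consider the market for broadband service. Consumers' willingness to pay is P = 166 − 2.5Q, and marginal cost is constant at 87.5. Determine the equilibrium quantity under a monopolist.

Q = 15.7

A monopolist chooses Q where MR = MC. MR = 166 − 5Q; setting this equal to 87.5 gives Q = 15.7 and P = 126.75.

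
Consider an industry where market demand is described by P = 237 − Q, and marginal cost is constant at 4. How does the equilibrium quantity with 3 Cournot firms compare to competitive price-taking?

Cournot: Q = 174.75; Competition: Q = 233

Cournot with 3 identical firms: the symmetric best-response condition is 237 − 4q = 4. Each firm produces q = 58.25, total output Q = 174.75, price P = 62.25.
Perfect competition: P = MC = 4, so 237 − Q = 4 and Q = 233.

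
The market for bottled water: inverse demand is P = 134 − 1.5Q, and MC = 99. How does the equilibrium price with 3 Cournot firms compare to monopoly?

In a 3-firm Cournot equilibrium, symmetry and the first-order condition give q = (134 − 99)/(6) = 35/6. So Q = 17.5 and P = 107.75.
The monopolist equates marginal revenue to marginal cost: 134 − 3Q = 99, so Q = 35/3. From demand, P = 116.5.

Cournot: P = 107.75; Monopoly: P = 116.5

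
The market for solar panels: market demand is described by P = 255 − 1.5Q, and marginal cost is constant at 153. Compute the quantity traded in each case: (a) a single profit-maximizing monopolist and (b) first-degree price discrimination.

Monopoly sets MR = MC: 255 − 3Q = 153 ⇒ Q = 34, P = 255 − 1.5·34 = 204.
A perfectly discriminating monopolist sells every unit with P(Q) ≥ MC(Q), so output equals the competitive quantity Q = 68. Each buyer pays their reservation price, so CS = 0 and the firm captures all surplus.

Monopoly: Q = 34; Perfect PD: Q = 68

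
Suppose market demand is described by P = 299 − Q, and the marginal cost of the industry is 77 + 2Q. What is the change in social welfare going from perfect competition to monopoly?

TS falls by 513.375

Under competition P = MC: 299 − Q = 77 + 2Q ⇒ Q = 74, P = 225.
CS = ½·(299 − 225)·74 = 2738; PS = (225·74 − 77·74 − ½·2·74²) = 5476; TS = 8214.
The monopolist equates marginal revenue to marginal cost: 299 − 2Q = 77 + 2Q, so Q = 55.5. From demand, P = 243.5.
CS = ½·(299 − 243.5)·55.5 = 1540.125; PS = (243.5·55.5 − 77·55.5 − ½·2·55.5²) = 6160.5; TS = 7700.625.
Change in social welfare: 7700.625 − 8214 = −513.375.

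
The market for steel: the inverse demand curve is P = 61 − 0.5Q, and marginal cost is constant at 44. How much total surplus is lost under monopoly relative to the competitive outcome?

DWL = 72.25

Under competition P = MC = 44, so Q = (61 − 44)/0.5 = 34.
The monopolist equates marginal revenue to marginal cost: 61 − Q = 44, so Q = 17. From demand, P = 52.5.
DWL is the triangle between Q = 17 and Q = 34: ½·(34 − 17)·(52.5 − 44) = 72.25.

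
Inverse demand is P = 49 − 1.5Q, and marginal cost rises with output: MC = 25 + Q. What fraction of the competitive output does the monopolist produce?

Q_m/Q_c = 0.625

The monopolist equates marginal revenue to marginal cost: 49 − 3Q = 25 + Q, so Q = 6. From demand, P = 40.
Competitive equilibrium sets price equal to marginal cost: 49 − 1.5Q = 25 + Q, so Q = 9.6 and P = 34.6.
Ratio Q_m/Q_c = 6/9.6 = 0.625.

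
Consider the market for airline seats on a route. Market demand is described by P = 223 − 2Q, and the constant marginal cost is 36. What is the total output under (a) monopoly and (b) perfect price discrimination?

Monopoly: Q = 46.75; Perfect PD: Q = 93.5

The monopolist equates marginal revenue to marginal cost: 223 − 4Q = 36, so Q = 46.75. From demand, P = 129.5.
A perfectly discriminating monopolist sells every unit with P(Q) ≥ MC(Q), so output equals the competitive quantity Q = 93.5. Each buyer pays their reservation price, so CS = 0 and the firm captures all surplus.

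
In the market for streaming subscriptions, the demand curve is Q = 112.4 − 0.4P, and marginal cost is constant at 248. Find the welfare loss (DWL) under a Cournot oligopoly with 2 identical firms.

DWL = 24.2

Inverting demand: P = 281 − 2.5Q.
Perfect competition: P = MC = 248, so 281 − 2.5Q = 248 and Q = 13.2.
In a 2-firm Cournot equilibrium, symmetry and the first-order condition give q = (281 − 248)/(7.5) = 4.4. So Q = 8.8 and P = 259.
DWL is the triangle between Q = 8.8 and Q = 13.2: ½·(13.2 − 8.8)·(259 − 248) = 24.2.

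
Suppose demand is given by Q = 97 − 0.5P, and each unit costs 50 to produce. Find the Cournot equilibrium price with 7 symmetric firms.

Inverting demand: P = 194 − 2Q.
Cournot with 7 identical firms: the symmetric best-response condition is 194 − 16q = 50. Each firm produces q = 9, total output Q = 63, price P = 68.

P = 68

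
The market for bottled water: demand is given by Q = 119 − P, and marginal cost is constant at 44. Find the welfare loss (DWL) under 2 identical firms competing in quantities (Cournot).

DWL = 312.5

Inverting demand: P = 119 − Q.
Competitive firms price at marginal cost: P = 44, giving Q = 75.
Cournot with 2 identical firms: the symmetric best-response condition is 119 − 3q = 44. Each firm produces q = 25, total output Q = 50, price P = 69.
DWL is the triangle between Q = 50 and Q = 75: ½·(75 − 50)·(69 − 44) = 312.5.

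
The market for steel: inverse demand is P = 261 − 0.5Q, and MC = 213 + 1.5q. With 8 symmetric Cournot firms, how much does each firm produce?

q_i = 8

In a 8-firm Cournot equilibrium, symmetry and the first-order condition give q = (261 − 213)/(6) = 8. So Q = 64 and P = 229.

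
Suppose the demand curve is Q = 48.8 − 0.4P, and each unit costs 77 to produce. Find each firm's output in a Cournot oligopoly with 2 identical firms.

q_i = 6

Inverting demand: P = 122 − 2.5Q.
Cournot with 2 identical firms: the symmetric best-response condition is 122 − 7.5q = 77. Each firm produces q = 6, total output Q = 12, price P = 92.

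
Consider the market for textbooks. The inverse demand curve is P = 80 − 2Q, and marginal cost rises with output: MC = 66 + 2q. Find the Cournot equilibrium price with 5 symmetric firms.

P = 70

Cournot with 5 identical firms: the symmetric best-response condition is 80 − 12q = 66 + 2q. Each firm produces q = 1, total output Q = 5, price P = 70.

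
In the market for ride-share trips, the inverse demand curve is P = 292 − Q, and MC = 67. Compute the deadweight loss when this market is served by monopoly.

Competitive firms price at marginal cost: P = 67, giving Q = 225.
A monopolist chooses Q where MR = MC. MR = 292 − 2Q; setting this equal to 67 gives Q = 112.5 and P = 179.5.
DWL is the triangle between Q = 112.5 and Q = 225: ½·(225 − 112.5)·(179.5 − 67) = 6328.125.

DWL = 6328.125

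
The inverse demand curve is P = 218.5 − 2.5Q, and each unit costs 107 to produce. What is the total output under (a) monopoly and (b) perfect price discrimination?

Monopoly: Q = 22.3; Perfect PD: Q = 44.6

A monopolist chooses Q where MR = MC. MR = 218.5 − 5Q; setting this equal to 107 gives Q = 22.3 and P = 162.75.
A perfectly discriminating monopolist sells every unit with P(Q) ≥ MC(Q), so output equals the competitive quantity Q = 44.6. Each buyer pays their reservation price, so CS = 0 and the firm captures all surplus.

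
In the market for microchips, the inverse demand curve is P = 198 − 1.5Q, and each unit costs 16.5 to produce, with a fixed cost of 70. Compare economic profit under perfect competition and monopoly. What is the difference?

Under competition P = MC = 16.5, so Q = (198 − 16.5)/1.5 = 121.
Profit = (16.5 − 16.5)·121 − 70 = −70.
The monopolist equates marginal revenue to marginal cost: 198 − 3Q = 16.5, so Q = 60.5. From demand, P = 107.25.
Profit = (107.25 − 16.5)·60.5 − 70 = 5420.375.
Change in economic profit: 5420.375 − −70 = 5490.375.

π rises by 5490.375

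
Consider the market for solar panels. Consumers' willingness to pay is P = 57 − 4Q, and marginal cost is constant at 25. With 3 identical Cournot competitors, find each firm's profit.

π_i = 16

With 3 symmetric Cournot firms, each firm's FOC gives 57 − 16q = 25, so q = 2, Q = 3·2 = 6, and P = 33.
Each firm's profit = (33 − 25)·2 = 16.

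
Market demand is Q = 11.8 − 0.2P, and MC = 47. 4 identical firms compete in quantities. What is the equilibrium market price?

Inverting demand: P = 59 − 5Q.
In a 4-firm Cournot equilibrium, symmetry and the first-order condition give q = (59 − 47)/(25) = 0.48. So Q = 1.92 and P = 49.4.

P = 49.4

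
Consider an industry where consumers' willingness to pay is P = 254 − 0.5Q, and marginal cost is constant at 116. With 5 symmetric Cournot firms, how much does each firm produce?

With 5 symmetric Cournot firms, each firm's FOC gives 254 − 3q = 116, so q = 46, Q = 5·46 = 230, and P = 139.

q_i = 46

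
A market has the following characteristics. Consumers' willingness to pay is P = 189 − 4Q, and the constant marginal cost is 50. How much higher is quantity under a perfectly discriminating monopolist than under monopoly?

A monopolist chooses Q where MR = MC. MR = 189 − 8Q; setting this equal to 50 gives Q = 17.375 and P = 119.5.
With perfect price discrimination, output is the efficient level Q = 34.75 (where demand meets MC), but every buyer pays their willingness to pay: CS = 0 and PS = total surplus.
Change in quantity: 34.75 − 17.375 = 17.375.

Q rises by 17.375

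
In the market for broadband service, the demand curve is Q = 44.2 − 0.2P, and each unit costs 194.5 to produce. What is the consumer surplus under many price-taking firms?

CS = 70.225

Inverting demand: P = 221 − 5Q.
Perfect competition: P = MC = 194.5, so 221 − 5Q = 194.5 and Q = 5.3.
CS = ½·(221 − 194.5)·5.3 = 70.225.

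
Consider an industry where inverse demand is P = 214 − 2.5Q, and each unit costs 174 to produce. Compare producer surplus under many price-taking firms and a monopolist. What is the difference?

Perfect competition: P = MC = 174, so 214 − 2.5Q = 174 and Q = 16.
PS = (174 − 174)·16 = 0.
A monopolist chooses Q where MR = MC. MR = 214 − 5Q; setting this equal to 174 gives Q = 8 and P = 194.
PS = (194 − 174)·8 = 160.
Change in producer surplus: 160 − 0 = 160.

Producer surplus rises by 160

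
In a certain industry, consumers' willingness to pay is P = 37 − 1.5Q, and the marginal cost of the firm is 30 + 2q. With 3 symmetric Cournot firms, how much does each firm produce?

With 3 symmetric Cournot firms, each firm's FOC gives 37 − 6q = 30 + 2q, so q = 0.875, Q = 3·0.875 = 2.625, and P = 529/16.

q_i = 0.875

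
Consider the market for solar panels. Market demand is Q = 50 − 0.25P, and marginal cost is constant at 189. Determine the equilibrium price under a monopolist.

Inverting demand: P = 200 − 4Q.
The monopolist equates marginal revenue to marginal cost: 200 − 8Q = 189, so Q = 1.375. From demand, P = 194.5.

P = 194.5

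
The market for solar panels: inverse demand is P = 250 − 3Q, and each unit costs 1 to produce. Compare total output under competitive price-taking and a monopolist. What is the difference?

Perfect competition: P = MC = 1, so 250 − 3Q = 1 and Q = 83.
The monopolist equates marginal revenue to marginal cost: 250 − 6Q = 1, so Q = 41.5. From demand, P = 125.5.
Change in total output: 41.5 − 83 = −41.5.

Q falls by 41.5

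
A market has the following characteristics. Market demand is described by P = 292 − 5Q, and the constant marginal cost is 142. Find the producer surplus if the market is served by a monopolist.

The monopolist equates marginal revenue to marginal cost: 292 − 10Q = 142, so Q = 15. From demand, P = 217.
PS = (217 − 142)·15 = 1125.

PS = 1125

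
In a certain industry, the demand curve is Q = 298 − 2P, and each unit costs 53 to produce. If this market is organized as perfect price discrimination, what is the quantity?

Q = 192

Inverting demand: P = 149 − 0.5Q.
A perfectly discriminating monopolist sells every unit with P(Q) ≥ MC(Q), so output equals the competitive quantity Q = 192. Each buyer pays their reservation price, so CS = 0 and the firm captures all surplus.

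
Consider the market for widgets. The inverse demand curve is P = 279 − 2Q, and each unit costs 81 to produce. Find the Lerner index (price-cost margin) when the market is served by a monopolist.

Lerner index = 0.55

The monopolist equates marginal revenue to marginal cost: 279 − 4Q = 81, so Q = 49.5. From demand, P = 180.
Lerner index = (P − MC)/P = (180 − 81)/180 = 0.55.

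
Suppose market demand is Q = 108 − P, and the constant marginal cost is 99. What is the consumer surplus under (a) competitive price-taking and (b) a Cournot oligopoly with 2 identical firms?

Inverting demand: P = 108 − Q.
Competitive firms price at marginal cost: P = 99, giving Q = 9.
CS = ½·(108 − 99)·9 = 40.5.
In a 2-firm Cournot equilibrium, symmetry and the first-order condition give q = (108 − 99)/(3) = 3. So Q = 6 and P = 102.
CS = ½·(108 − 102)·6 = 18.

Competition: CS = 40.5; Cournot: CS = 18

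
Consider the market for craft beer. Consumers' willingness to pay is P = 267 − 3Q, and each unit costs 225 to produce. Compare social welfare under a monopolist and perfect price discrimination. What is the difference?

The monopolist equates marginal revenue to marginal cost: 267 − 6Q = 225, so Q = 7. From demand, P = 246.
CS = ½·(267 − 246)·7 = 73.5; PS = (246 − 225)·7 = 147; TS = 220.5.
With perfect price discrimination, output is the efficient level Q = 14 (where demand meets MC), but every buyer pays their willingness to pay: CS = 0 and PS = total surplus.
TS = 294 (equal to competitive TS).
Change in social welfare: 294 − 220.5 = 73.5.

TS rises by 73.5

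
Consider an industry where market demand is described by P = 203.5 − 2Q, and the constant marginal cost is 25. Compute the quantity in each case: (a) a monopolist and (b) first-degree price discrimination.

Monopoly: Q = 44.625; Perfect PD: Q = 89.25

A monopolist chooses Q where MR = MC. MR = 203.5 − 4Q; setting this equal to 25 gives Q = 44.625 and P = 114.25.
With perfect price discrimination, output is the efficient level Q = 89.25 (where demand meets MC), but every buyer pays their willingness to pay: CS = 0 and PS = total surplus.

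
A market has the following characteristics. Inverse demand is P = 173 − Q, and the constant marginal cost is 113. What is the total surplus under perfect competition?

TS = 1800

Perfect competition: P = MC = 113, so 173 − Q = 113 and Q = 60.
CS = ½·(173 − 113)·60 = 1800; PS = (113 − 113)·60 = 0; TS = 1800.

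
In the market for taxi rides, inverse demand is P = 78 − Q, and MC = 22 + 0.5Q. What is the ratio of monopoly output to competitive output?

Q_m/Q_c = 0.6

Monopoly sets MR = MC: 78 − 2Q = 22 + 0.5Q ⇒ Q = 22.4, P = 78 − 22.4 = 55.6.
Competitive equilibrium sets price equal to marginal cost: 78 − Q = 22 + 0.5Q, so Q = 112/3 and P = 122/3.
Ratio Q_m/Q_c = 22.4/(112/3) = 0.6.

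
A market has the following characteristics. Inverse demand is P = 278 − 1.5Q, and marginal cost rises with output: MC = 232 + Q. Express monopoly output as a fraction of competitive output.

Q_m/Q_c = 0.625

A monopolist chooses Q where MR = MC. MR = 278 − 3Q; setting this equal to 232 + Q gives Q = 11.5 and P = 260.75.
Under competition P = MC: 278 − 1.5Q = 232 + Q ⇒ Q = 18.4, P = 250.4.
Ratio Q_m/Q_c = 11.5/18.4 = 0.625.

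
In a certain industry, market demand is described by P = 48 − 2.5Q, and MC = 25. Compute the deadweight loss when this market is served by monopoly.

DWL = 26.45

Competitive firms price at marginal cost: P = 25, giving Q = 9.2.
The monopolist equates marginal revenue to marginal cost: 48 − 5Q = 25, so Q = 4.6. From demand, P = 36.5.
DWL is the triangle between Q = 4.6 and Q = 9.2: ½·(9.2 − 4.6)·(36.5 − 25) = 26.45.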